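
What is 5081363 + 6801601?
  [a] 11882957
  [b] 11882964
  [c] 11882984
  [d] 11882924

5081363 + 6801601 = 11882964
b) 11882964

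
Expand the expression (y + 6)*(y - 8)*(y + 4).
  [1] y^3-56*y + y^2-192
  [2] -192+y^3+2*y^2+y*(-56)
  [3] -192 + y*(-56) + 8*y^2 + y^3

Expanding (y + 6)*(y - 8)*(y + 4):
= -192+y^3+2*y^2+y*(-56)
2) -192+y^3+2*y^2+y*(-56)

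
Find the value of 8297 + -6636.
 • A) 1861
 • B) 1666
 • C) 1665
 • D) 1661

8297 + -6636 = 1661
D) 1661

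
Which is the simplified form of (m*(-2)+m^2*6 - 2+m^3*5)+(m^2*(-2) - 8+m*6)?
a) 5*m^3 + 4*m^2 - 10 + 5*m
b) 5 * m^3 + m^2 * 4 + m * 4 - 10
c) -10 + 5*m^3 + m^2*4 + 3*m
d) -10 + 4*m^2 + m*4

Adding the polynomials and combining like terms:
(m*(-2) + m^2*6 - 2 + m^3*5) + (m^2*(-2) - 8 + m*6)
= 5 * m^3 + m^2 * 4 + m * 4 - 10
b) 5 * m^3 + m^2 * 4 + m * 4 - 10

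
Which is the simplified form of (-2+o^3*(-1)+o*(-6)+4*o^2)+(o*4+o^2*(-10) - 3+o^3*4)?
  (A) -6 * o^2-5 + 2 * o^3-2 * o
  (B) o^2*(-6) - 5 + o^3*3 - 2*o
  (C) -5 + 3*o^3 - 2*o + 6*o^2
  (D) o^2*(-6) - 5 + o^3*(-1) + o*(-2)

Adding the polynomials and combining like terms:
(-2 + o^3*(-1) + o*(-6) + 4*o^2) + (o*4 + o^2*(-10) - 3 + o^3*4)
= o^2*(-6) - 5 + o^3*3 - 2*o
B) o^2*(-6) - 5 + o^3*3 - 2*o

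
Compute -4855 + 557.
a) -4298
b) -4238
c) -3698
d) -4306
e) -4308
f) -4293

-4855 + 557 = -4298
a) -4298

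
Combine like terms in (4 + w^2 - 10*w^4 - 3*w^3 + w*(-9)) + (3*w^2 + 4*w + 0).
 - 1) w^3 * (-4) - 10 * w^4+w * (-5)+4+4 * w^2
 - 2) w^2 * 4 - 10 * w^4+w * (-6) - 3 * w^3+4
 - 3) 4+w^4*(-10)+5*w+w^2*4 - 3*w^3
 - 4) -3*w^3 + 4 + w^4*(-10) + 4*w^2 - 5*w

Adding the polynomials and combining like terms:
(4 + w^2 - 10*w^4 - 3*w^3 + w*(-9)) + (3*w^2 + 4*w + 0)
= -3*w^3 + 4 + w^4*(-10) + 4*w^2 - 5*w
4) -3*w^3 + 4 + w^4*(-10) + 4*w^2 - 5*w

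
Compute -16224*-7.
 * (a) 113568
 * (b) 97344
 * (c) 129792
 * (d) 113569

-16224 * -7 = 113568
a) 113568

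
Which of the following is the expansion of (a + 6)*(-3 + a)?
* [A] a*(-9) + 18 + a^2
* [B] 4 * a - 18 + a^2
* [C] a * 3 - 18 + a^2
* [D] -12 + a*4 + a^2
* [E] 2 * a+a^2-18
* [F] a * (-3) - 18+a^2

Expanding (a + 6)*(-3 + a):
= a * 3 - 18 + a^2
C) a * 3 - 18 + a^2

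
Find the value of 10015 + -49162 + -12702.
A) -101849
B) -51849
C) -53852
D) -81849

First: 10015 + -49162 = -39147
Then: -39147 + -12702 = -51849
B) -51849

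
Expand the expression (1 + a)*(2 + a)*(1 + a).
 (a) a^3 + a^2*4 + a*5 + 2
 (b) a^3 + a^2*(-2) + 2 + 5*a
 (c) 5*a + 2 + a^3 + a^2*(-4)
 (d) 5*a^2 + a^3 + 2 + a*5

Expanding (1 + a)*(2 + a)*(1 + a):
= a^3 + a^2*4 + a*5 + 2
a) a^3 + a^2*4 + a*5 + 2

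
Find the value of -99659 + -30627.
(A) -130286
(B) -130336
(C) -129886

-99659 + -30627 = -130286
A) -130286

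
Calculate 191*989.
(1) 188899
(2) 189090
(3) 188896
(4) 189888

191 * 989 = 188899
1) 188899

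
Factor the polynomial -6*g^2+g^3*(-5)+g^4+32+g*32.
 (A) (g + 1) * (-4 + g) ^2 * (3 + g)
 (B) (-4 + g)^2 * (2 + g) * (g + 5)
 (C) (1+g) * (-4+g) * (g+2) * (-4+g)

We need to factor -6*g^2+g^3*(-5)+g^4+32+g*32.
The factored form is (1+g) * (-4+g) * (g+2) * (-4+g).
C) (1+g) * (-4+g) * (g+2) * (-4+g)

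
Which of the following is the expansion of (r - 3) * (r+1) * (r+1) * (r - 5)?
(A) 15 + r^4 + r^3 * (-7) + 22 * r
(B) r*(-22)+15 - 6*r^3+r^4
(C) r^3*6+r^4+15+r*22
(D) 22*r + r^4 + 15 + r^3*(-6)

Expanding (r - 3) * (r+1) * (r+1) * (r - 5):
= 22*r + r^4 + 15 + r^3*(-6)
D) 22*r + r^4 + 15 + r^3*(-6)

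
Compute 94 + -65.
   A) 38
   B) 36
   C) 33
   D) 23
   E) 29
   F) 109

94 + -65 = 29
E) 29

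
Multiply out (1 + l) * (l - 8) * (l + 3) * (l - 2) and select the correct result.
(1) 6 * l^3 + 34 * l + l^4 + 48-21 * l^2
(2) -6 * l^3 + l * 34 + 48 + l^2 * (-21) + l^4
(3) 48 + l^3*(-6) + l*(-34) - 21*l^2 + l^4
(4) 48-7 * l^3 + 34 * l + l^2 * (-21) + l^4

Expanding (1 + l) * (l - 8) * (l + 3) * (l - 2):
= -6 * l^3 + l * 34 + 48 + l^2 * (-21) + l^4
2) -6 * l^3 + l * 34 + 48 + l^2 * (-21) + l^4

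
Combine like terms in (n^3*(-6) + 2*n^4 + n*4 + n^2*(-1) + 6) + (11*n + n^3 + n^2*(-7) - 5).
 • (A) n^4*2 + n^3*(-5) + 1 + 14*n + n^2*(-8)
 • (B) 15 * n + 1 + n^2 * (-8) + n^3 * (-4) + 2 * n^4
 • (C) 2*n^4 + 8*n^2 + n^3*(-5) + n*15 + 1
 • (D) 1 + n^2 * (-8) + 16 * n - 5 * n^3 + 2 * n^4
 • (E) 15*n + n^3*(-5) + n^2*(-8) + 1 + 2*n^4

Adding the polynomials and combining like terms:
(n^3*(-6) + 2*n^4 + n*4 + n^2*(-1) + 6) + (11*n + n^3 + n^2*(-7) - 5)
= 15*n + n^3*(-5) + n^2*(-8) + 1 + 2*n^4
E) 15*n + n^3*(-5) + n^2*(-8) + 1 + 2*n^4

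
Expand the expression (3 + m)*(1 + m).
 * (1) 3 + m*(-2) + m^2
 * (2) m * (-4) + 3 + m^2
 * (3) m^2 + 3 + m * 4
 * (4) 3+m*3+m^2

Expanding (3 + m)*(1 + m):
= m^2 + 3 + m * 4
3) m^2 + 3 + m * 4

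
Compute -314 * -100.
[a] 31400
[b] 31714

-314 * -100 = 31400
a) 31400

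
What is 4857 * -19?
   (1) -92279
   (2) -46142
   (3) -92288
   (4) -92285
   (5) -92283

4857 * -19 = -92283
5) -92283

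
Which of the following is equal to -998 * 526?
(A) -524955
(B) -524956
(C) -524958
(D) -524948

-998 * 526 = -524948
D) -524948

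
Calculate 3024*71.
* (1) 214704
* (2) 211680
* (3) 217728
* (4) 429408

3024 * 71 = 214704
1) 214704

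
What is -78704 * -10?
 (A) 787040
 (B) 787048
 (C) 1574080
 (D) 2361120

-78704 * -10 = 787040
A) 787040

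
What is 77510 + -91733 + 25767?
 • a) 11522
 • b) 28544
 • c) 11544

First: 77510 + -91733 = -14223
Then: -14223 + 25767 = 11544
c) 11544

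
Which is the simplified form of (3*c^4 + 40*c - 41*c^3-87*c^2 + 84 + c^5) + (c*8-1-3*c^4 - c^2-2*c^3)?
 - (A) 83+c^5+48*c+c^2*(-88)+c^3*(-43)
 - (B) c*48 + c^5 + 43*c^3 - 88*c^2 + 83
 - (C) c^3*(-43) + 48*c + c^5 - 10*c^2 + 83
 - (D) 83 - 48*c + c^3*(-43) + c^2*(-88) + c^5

Adding the polynomials and combining like terms:
(3*c^4 + 40*c - 41*c^3 - 87*c^2 + 84 + c^5) + (c*8 - 1 - 3*c^4 - c^2 - 2*c^3)
= 83+c^5+48*c+c^2*(-88)+c^3*(-43)
A) 83+c^5+48*c+c^2*(-88)+c^3*(-43)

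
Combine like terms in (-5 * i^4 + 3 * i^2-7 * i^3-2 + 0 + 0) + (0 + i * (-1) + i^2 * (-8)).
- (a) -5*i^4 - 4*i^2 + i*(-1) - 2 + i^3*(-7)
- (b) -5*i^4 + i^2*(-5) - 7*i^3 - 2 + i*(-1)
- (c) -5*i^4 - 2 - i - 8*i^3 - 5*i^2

Adding the polynomials and combining like terms:
(-5*i^4 + 3*i^2 - 7*i^3 - 2 + 0 + 0) + (0 + i*(-1) + i^2*(-8))
= -5*i^4 + i^2*(-5) - 7*i^3 - 2 + i*(-1)
b) -5*i^4 + i^2*(-5) - 7*i^3 - 2 + i*(-1)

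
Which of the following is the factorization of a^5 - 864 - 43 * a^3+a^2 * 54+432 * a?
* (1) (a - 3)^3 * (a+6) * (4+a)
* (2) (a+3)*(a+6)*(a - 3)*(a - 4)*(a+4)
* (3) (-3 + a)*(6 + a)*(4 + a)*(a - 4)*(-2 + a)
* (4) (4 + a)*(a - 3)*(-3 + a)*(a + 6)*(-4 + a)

We need to factor a^5 - 864 - 43 * a^3+a^2 * 54+432 * a.
The factored form is (4 + a)*(a - 3)*(-3 + a)*(a + 6)*(-4 + a).
4) (4 + a)*(a - 3)*(-3 + a)*(a + 6)*(-4 + a)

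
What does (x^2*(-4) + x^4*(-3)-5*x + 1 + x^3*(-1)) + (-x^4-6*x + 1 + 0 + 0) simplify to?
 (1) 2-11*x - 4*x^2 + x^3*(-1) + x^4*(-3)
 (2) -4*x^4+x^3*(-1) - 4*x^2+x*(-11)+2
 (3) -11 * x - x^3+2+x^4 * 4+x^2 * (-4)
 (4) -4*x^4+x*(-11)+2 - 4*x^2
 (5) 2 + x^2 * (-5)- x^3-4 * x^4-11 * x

Adding the polynomials and combining like terms:
(x^2*(-4) + x^4*(-3) - 5*x + 1 + x^3*(-1)) + (-x^4 - 6*x + 1 + 0 + 0)
= -4*x^4+x^3*(-1) - 4*x^2+x*(-11)+2
2) -4*x^4+x^3*(-1) - 4*x^2+x*(-11)+2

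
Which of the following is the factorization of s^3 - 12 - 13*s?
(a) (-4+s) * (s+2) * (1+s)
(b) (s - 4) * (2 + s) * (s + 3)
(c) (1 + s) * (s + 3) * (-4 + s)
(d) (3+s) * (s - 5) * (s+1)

We need to factor s^3 - 12 - 13*s.
The factored form is (1 + s) * (s + 3) * (-4 + s).
c) (1 + s) * (s + 3) * (-4 + s)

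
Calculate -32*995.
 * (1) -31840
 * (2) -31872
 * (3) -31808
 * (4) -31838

-32 * 995 = -31840
1) -31840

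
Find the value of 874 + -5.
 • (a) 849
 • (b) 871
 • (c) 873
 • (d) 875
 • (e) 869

874 + -5 = 869
e) 869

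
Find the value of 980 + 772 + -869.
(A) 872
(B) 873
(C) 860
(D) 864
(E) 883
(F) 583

First: 980 + 772 = 1752
Then: 1752 + -869 = 883
E) 883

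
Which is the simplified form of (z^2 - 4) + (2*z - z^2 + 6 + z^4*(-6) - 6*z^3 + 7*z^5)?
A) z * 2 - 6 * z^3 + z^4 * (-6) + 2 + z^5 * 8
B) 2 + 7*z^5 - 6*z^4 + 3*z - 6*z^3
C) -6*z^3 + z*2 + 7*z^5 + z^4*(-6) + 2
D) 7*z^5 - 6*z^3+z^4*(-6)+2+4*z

Adding the polynomials and combining like terms:
(z^2 - 4) + (2*z - z^2 + 6 + z^4*(-6) - 6*z^3 + 7*z^5)
= -6*z^3 + z*2 + 7*z^5 + z^4*(-6) + 2
C) -6*z^3 + z*2 + 7*z^5 + z^4*(-6) + 2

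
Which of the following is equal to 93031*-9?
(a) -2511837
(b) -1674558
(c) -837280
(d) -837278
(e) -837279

93031 * -9 = -837279
e) -837279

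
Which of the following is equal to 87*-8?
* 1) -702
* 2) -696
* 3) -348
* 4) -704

87 * -8 = -696
2) -696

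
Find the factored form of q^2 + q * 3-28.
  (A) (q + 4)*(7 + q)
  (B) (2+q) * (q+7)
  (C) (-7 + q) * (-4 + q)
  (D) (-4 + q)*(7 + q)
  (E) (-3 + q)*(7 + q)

We need to factor q^2 + q * 3-28.
The factored form is (-4 + q)*(7 + q).
D) (-4 + q)*(7 + q)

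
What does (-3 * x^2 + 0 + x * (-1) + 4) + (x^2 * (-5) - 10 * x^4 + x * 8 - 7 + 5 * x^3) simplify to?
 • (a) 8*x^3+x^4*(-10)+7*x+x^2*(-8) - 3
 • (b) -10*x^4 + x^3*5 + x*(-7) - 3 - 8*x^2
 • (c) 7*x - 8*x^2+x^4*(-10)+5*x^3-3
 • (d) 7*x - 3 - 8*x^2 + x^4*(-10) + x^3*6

Adding the polynomials and combining like terms:
(-3*x^2 + 0 + x*(-1) + 4) + (x^2*(-5) - 10*x^4 + x*8 - 7 + 5*x^3)
= 7*x - 8*x^2+x^4*(-10)+5*x^3-3
c) 7*x - 8*x^2+x^4*(-10)+5*x^3-3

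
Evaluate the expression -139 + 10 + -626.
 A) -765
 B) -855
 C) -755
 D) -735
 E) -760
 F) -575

First: -139 + 10 = -129
Then: -129 + -626 = -755
C) -755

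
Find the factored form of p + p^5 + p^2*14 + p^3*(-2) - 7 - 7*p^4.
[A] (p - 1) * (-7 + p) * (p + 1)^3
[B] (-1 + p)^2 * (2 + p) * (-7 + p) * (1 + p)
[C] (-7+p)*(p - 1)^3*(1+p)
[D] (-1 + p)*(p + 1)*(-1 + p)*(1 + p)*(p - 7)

We need to factor p + p^5 + p^2*14 + p^3*(-2) - 7 - 7*p^4.
The factored form is (-1 + p)*(p + 1)*(-1 + p)*(1 + p)*(p - 7).
D) (-1 + p)*(p + 1)*(-1 + p)*(1 + p)*(p - 7)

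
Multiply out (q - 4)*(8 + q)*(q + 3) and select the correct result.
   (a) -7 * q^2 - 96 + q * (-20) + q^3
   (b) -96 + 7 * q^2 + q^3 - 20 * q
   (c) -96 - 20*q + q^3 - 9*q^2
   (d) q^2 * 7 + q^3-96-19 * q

Expanding (q - 4)*(8 + q)*(q + 3):
= -96 + 7 * q^2 + q^3 - 20 * q
b) -96 + 7 * q^2 + q^3 - 20 * q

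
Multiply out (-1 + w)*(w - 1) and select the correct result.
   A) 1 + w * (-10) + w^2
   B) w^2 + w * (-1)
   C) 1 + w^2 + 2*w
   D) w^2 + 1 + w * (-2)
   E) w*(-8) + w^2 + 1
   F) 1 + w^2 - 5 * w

Expanding (-1 + w)*(w - 1):
= w^2 + 1 + w * (-2)
D) w^2 + 1 + w * (-2)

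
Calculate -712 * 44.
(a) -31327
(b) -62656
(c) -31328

-712 * 44 = -31328
c) -31328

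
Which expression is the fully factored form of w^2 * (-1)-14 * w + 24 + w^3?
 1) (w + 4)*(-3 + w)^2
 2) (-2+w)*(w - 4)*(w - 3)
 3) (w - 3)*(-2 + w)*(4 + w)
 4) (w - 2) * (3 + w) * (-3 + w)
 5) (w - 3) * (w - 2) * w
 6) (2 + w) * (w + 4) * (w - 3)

We need to factor w^2 * (-1)-14 * w + 24 + w^3.
The factored form is (w - 3)*(-2 + w)*(4 + w).
3) (w - 3)*(-2 + w)*(4 + w)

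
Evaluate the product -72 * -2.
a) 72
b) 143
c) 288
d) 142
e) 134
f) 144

-72 * -2 = 144
f) 144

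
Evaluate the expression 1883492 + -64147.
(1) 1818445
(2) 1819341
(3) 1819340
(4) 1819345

1883492 + -64147 = 1819345
4) 1819345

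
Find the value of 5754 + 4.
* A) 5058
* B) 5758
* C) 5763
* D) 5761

5754 + 4 = 5758
B) 5758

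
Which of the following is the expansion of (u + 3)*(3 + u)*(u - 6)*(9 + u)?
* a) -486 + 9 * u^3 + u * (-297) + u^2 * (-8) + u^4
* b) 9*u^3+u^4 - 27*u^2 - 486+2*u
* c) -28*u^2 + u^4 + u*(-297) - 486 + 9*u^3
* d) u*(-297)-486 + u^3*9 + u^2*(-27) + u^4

Expanding (u + 3)*(3 + u)*(u - 6)*(9 + u):
= u*(-297)-486 + u^3*9 + u^2*(-27) + u^4
d) u*(-297)-486 + u^3*9 + u^2*(-27) + u^4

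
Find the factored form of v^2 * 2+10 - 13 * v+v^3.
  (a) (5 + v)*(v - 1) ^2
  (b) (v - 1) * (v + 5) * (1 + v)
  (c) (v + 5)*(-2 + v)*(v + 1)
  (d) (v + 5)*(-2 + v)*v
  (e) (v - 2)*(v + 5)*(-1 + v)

We need to factor v^2 * 2+10 - 13 * v+v^3.
The factored form is (v - 2)*(v + 5)*(-1 + v).
e) (v - 2)*(v + 5)*(-1 + v)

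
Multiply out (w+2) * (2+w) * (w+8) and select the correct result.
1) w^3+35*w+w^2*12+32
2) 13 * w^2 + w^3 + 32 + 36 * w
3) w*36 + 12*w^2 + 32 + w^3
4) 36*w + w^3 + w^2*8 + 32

Expanding (w+2) * (2+w) * (w+8):
= w*36 + 12*w^2 + 32 + w^3
3) w*36 + 12*w^2 + 32 + w^3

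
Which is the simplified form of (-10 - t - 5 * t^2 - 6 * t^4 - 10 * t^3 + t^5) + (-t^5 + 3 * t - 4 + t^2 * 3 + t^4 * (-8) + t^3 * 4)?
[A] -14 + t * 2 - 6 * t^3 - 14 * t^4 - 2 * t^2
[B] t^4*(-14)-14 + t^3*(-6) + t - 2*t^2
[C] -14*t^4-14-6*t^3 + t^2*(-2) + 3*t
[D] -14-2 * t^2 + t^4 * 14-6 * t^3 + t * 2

Adding the polynomials and combining like terms:
(-10 - t - 5*t^2 - 6*t^4 - 10*t^3 + t^5) + (-t^5 + 3*t - 4 + t^2*3 + t^4*(-8) + t^3*4)
= -14 + t * 2 - 6 * t^3 - 14 * t^4 - 2 * t^2
A) -14 + t * 2 - 6 * t^3 - 14 * t^4 - 2 * t^2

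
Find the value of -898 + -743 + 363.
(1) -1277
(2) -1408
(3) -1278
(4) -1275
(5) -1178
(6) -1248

First: -898 + -743 = -1641
Then: -1641 + 363 = -1278
3) -1278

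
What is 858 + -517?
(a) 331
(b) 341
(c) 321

858 + -517 = 341
b) 341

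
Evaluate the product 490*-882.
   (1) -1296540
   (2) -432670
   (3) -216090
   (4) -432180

490 * -882 = -432180
4) -432180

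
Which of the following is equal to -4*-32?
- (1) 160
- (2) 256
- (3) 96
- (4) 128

-4 * -32 = 128
4) 128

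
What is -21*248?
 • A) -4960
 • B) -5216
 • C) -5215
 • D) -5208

-21 * 248 = -5208
D) -5208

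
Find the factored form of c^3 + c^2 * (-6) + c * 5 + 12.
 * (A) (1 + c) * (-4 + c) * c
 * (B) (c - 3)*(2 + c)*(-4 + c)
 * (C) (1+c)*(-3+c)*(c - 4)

We need to factor c^3 + c^2 * (-6) + c * 5 + 12.
The factored form is (1+c)*(-3+c)*(c - 4).
C) (1+c)*(-3+c)*(c - 4)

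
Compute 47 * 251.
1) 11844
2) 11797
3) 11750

47 * 251 = 11797
2) 11797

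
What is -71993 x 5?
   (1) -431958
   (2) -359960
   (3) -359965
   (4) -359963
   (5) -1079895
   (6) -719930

-71993 * 5 = -359965
3) -359965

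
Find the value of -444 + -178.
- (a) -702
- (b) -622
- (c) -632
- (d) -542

-444 + -178 = -622
b) -622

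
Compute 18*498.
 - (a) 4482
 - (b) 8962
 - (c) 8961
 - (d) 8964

18 * 498 = 8964
d) 8964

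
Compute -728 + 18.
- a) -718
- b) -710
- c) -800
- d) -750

-728 + 18 = -710
b) -710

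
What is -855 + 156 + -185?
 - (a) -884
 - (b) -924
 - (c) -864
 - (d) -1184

First: -855 + 156 = -699
Then: -699 + -185 = -884
a) -884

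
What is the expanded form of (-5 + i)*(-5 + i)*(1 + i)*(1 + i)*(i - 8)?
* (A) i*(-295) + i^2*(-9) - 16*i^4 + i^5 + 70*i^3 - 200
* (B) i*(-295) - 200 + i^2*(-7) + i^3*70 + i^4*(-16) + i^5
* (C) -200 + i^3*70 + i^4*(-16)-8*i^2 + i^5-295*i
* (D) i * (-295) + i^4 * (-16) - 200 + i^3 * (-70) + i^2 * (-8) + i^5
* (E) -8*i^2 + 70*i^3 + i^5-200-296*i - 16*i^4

Expanding (-5 + i)*(-5 + i)*(1 + i)*(1 + i)*(i - 8):
= -200 + i^3*70 + i^4*(-16)-8*i^2 + i^5-295*i
C) -200 + i^3*70 + i^4*(-16)-8*i^2 + i^5-295*i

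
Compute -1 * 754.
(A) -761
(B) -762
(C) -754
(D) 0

-1 * 754 = -754
C) -754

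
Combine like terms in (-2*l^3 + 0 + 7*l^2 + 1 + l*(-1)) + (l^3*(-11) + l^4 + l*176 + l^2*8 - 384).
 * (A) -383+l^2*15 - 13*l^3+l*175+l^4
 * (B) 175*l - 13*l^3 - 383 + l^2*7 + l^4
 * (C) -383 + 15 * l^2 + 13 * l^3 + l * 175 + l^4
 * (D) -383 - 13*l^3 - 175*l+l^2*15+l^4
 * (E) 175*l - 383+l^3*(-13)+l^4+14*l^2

Adding the polynomials and combining like terms:
(-2*l^3 + 0 + 7*l^2 + 1 + l*(-1)) + (l^3*(-11) + l^4 + l*176 + l^2*8 - 384)
= -383+l^2*15 - 13*l^3+l*175+l^4
A) -383+l^2*15 - 13*l^3+l*175+l^4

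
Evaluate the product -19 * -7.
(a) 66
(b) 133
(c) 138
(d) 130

-19 * -7 = 133
b) 133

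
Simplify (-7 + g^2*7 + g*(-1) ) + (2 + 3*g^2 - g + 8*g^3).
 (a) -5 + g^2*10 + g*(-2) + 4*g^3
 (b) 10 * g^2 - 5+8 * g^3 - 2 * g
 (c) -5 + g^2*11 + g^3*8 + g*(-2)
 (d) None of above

Adding the polynomials and combining like terms:
(-7 + g^2*7 + g*(-1)) + (2 + 3*g^2 - g + 8*g^3)
= 10 * g^2 - 5+8 * g^3 - 2 * g
b) 10 * g^2 - 5+8 * g^3 - 2 * g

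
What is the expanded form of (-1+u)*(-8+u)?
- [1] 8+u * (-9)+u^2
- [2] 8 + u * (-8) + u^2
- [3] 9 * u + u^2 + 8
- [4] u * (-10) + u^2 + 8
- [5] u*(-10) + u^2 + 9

Expanding (-1+u)*(-8+u):
= 8+u * (-9)+u^2
1) 8+u * (-9)+u^2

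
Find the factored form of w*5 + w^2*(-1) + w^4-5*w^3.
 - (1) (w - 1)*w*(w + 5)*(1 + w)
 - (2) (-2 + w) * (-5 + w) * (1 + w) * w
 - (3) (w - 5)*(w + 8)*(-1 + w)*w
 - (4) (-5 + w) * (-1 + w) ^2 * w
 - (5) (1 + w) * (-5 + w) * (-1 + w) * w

We need to factor w*5 + w^2*(-1) + w^4-5*w^3.
The factored form is (1 + w) * (-5 + w) * (-1 + w) * w.
5) (1 + w) * (-5 + w) * (-1 + w) * w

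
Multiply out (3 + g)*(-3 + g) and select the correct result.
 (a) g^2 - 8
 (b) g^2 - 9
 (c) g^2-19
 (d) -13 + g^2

Expanding (3 + g)*(-3 + g):
= g^2 - 9
b) g^2 - 9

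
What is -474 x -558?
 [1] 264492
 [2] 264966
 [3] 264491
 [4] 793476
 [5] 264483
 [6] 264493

-474 * -558 = 264492
1) 264492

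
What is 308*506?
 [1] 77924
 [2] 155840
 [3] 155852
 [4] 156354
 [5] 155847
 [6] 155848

308 * 506 = 155848
6) 155848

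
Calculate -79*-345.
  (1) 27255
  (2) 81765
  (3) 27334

-79 * -345 = 27255
1) 27255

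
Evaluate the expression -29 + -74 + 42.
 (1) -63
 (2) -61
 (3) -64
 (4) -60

First: -29 + -74 = -103
Then: -103 + 42 = -61
2) -61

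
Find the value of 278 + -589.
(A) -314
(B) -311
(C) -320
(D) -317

278 + -589 = -311
B) -311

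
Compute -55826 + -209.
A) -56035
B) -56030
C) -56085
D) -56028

-55826 + -209 = -56035
A) -56035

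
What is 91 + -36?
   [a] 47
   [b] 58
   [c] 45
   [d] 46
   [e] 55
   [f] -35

91 + -36 = 55
e) 55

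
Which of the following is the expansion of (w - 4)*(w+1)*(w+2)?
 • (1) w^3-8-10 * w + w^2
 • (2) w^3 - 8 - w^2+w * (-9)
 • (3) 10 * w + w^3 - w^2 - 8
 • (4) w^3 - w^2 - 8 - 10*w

Expanding (w - 4)*(w+1)*(w+2):
= w^3 - w^2 - 8 - 10*w
4) w^3 - w^2 - 8 - 10*w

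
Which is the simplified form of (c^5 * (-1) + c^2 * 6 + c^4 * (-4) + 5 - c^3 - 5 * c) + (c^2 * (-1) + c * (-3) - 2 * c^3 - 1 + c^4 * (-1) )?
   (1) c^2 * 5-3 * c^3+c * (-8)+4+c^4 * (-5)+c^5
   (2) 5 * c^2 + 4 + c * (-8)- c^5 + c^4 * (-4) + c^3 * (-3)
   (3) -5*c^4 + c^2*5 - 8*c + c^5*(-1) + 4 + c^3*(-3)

Adding the polynomials and combining like terms:
(c^5*(-1) + c^2*6 + c^4*(-4) + 5 - c^3 - 5*c) + (c^2*(-1) + c*(-3) - 2*c^3 - 1 + c^4*(-1))
= -5*c^4 + c^2*5 - 8*c + c^5*(-1) + 4 + c^3*(-3)
3) -5*c^4 + c^2*5 - 8*c + c^5*(-1) + 4 + c^3*(-3)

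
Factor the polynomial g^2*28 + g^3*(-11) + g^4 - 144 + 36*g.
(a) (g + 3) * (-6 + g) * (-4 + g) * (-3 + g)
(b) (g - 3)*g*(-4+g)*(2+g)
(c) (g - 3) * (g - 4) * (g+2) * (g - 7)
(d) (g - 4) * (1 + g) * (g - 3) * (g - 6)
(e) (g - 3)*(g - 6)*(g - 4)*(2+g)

We need to factor g^2*28 + g^3*(-11) + g^4 - 144 + 36*g.
The factored form is (g - 3)*(g - 6)*(g - 4)*(2+g).
e) (g - 3)*(g - 6)*(g - 4)*(2+g)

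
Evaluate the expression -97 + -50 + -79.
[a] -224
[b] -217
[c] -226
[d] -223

First: -97 + -50 = -147
Then: -147 + -79 = -226
c) -226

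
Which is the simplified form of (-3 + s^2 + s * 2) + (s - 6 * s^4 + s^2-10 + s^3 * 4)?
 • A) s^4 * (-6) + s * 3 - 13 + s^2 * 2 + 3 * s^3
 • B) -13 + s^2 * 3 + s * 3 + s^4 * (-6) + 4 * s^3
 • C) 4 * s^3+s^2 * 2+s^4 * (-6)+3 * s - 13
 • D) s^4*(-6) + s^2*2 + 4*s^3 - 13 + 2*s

Adding the polynomials and combining like terms:
(-3 + s^2 + s*2) + (s - 6*s^4 + s^2 - 10 + s^3*4)
= 4 * s^3+s^2 * 2+s^4 * (-6)+3 * s - 13
C) 4 * s^3+s^2 * 2+s^4 * (-6)+3 * s - 13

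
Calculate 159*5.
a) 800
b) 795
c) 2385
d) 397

159 * 5 = 795
b) 795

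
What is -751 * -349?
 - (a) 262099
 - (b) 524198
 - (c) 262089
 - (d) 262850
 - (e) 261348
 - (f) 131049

-751 * -349 = 262099
a) 262099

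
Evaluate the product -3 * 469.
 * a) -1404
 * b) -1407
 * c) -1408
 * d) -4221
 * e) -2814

-3 * 469 = -1407
b) -1407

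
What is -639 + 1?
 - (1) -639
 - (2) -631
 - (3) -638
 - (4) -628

-639 + 1 = -638
3) -638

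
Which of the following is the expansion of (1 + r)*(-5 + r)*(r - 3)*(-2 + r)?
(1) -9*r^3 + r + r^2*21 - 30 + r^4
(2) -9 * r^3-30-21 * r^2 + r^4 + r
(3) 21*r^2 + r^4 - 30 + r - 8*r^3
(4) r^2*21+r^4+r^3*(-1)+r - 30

Expanding (1 + r)*(-5 + r)*(r - 3)*(-2 + r):
= -9*r^3 + r + r^2*21 - 30 + r^4
1) -9*r^3 + r + r^2*21 - 30 + r^4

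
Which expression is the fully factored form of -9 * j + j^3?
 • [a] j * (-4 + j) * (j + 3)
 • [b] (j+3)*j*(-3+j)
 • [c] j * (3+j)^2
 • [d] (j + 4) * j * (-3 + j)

We need to factor -9 * j + j^3.
The factored form is (j+3)*j*(-3+j).
b) (j+3)*j*(-3+j)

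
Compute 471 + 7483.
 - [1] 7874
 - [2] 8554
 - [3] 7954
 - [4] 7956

471 + 7483 = 7954
3) 7954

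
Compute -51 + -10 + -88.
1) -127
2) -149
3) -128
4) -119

First: -51 + -10 = -61
Then: -61 + -88 = -149
2) -149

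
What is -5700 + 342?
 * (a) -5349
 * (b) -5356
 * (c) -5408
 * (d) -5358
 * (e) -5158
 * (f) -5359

-5700 + 342 = -5358
d) -5358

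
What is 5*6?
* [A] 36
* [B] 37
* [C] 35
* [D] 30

5 * 6 = 30
D) 30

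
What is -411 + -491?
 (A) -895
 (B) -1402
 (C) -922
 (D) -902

-411 + -491 = -902
D) -902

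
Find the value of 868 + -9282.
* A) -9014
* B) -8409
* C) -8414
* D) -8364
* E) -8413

868 + -9282 = -8414
C) -8414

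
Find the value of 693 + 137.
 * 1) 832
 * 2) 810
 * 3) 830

693 + 137 = 830
3) 830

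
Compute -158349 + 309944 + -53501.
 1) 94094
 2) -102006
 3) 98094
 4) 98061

First: -158349 + 309944 = 151595
Then: 151595 + -53501 = 98094
3) 98094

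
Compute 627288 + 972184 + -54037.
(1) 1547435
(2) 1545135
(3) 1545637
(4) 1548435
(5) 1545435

First: 627288 + 972184 = 1599472
Then: 1599472 + -54037 = 1545435
5) 1545435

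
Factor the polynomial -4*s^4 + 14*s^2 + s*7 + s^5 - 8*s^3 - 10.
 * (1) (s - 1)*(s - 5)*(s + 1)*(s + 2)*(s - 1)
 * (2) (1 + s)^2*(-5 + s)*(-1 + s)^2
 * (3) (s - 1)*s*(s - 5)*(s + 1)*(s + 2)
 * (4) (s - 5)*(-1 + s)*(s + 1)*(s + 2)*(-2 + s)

We need to factor -4*s^4 + 14*s^2 + s*7 + s^5 - 8*s^3 - 10.
The factored form is (s - 1)*(s - 5)*(s + 1)*(s + 2)*(s - 1).
1) (s - 1)*(s - 5)*(s + 1)*(s + 2)*(s - 1)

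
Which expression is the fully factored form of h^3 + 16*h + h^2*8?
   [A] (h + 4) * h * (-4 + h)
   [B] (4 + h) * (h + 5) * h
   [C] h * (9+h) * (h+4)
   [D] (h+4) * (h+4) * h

We need to factor h^3 + 16*h + h^2*8.
The factored form is (h+4) * (h+4) * h.
D) (h+4) * (h+4) * h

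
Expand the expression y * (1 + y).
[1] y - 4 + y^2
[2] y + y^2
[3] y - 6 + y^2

Expanding y * (1 + y):
= y + y^2
2) y + y^2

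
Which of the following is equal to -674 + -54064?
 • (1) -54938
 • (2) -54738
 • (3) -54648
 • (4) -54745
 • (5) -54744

-674 + -54064 = -54738
2) -54738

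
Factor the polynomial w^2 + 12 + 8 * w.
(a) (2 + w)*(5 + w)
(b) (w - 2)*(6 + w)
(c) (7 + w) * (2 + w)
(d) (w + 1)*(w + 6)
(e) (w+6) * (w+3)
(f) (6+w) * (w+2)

We need to factor w^2 + 12 + 8 * w.
The factored form is (6+w) * (w+2).
f) (6+w) * (w+2)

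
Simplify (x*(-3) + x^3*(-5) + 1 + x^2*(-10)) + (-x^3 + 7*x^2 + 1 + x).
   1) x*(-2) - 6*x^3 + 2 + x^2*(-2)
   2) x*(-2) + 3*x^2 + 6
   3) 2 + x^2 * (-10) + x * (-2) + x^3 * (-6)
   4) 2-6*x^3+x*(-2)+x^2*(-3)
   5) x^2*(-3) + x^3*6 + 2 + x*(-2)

Adding the polynomials and combining like terms:
(x*(-3) + x^3*(-5) + 1 + x^2*(-10)) + (-x^3 + 7*x^2 + 1 + x)
= 2-6*x^3+x*(-2)+x^2*(-3)
4) 2-6*x^3+x*(-2)+x^2*(-3)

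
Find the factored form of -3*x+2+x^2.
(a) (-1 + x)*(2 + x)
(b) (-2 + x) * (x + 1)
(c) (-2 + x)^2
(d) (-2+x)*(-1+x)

We need to factor -3*x+2+x^2.
The factored form is (-2+x)*(-1+x).
d) (-2+x)*(-1+x)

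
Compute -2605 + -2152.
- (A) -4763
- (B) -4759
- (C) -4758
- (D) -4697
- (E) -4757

-2605 + -2152 = -4757
E) -4757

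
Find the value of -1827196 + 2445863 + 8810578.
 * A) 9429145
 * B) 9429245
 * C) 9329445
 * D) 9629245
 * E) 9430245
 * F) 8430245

First: -1827196 + 2445863 = 618667
Then: 618667 + 8810578 = 9429245
B) 9429245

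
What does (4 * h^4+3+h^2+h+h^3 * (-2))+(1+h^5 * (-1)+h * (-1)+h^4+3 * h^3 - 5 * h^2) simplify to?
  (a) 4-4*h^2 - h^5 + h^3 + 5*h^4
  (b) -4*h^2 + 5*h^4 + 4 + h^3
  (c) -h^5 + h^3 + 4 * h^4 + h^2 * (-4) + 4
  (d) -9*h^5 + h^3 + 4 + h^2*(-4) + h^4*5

Adding the polynomials and combining like terms:
(4*h^4 + 3 + h^2 + h + h^3*(-2)) + (1 + h^5*(-1) + h*(-1) + h^4 + 3*h^3 - 5*h^2)
= 4-4*h^2 - h^5 + h^3 + 5*h^4
a) 4-4*h^2 - h^5 + h^3 + 5*h^4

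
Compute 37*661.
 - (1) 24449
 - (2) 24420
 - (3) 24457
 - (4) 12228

37 * 661 = 24457
3) 24457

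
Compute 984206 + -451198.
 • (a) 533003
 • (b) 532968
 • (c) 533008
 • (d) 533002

984206 + -451198 = 533008
c) 533008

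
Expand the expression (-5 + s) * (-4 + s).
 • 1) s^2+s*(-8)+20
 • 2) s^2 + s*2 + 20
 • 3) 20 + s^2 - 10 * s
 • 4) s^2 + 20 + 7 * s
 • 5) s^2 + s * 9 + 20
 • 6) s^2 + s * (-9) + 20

Expanding (-5 + s) * (-4 + s):
= s^2 + s * (-9) + 20
6) s^2 + s * (-9) + 20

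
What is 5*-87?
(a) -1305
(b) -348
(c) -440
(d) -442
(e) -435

5 * -87 = -435
e) -435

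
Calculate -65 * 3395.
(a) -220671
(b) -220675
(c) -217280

-65 * 3395 = -220675
b) -220675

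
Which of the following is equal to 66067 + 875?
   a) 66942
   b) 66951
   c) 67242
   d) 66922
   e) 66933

66067 + 875 = 66942
a) 66942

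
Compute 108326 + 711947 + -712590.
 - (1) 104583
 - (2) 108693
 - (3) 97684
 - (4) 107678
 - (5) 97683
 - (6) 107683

First: 108326 + 711947 = 820273
Then: 820273 + -712590 = 107683
6) 107683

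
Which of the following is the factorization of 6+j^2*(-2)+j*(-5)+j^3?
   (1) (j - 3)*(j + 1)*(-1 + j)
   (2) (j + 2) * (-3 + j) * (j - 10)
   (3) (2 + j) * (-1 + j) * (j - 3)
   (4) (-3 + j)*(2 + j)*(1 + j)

We need to factor 6+j^2*(-2)+j*(-5)+j^3.
The factored form is (2 + j) * (-1 + j) * (j - 3).
3) (2 + j) * (-1 + j) * (j - 3)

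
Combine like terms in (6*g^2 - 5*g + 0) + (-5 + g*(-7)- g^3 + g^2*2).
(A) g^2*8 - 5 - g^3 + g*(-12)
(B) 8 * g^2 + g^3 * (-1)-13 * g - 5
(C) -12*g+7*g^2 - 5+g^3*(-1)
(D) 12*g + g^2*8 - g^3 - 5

Adding the polynomials and combining like terms:
(6*g^2 - 5*g + 0) + (-5 + g*(-7) - g^3 + g^2*2)
= g^2*8 - 5 - g^3 + g*(-12)
A) g^2*8 - 5 - g^3 + g*(-12)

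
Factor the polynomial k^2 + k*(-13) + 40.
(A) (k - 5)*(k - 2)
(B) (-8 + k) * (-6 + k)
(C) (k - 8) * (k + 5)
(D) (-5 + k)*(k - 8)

We need to factor k^2 + k*(-13) + 40.
The factored form is (-5 + k)*(k - 8).
D) (-5 + k)*(k - 8)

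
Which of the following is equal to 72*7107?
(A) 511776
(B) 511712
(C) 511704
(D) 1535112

72 * 7107 = 511704
C) 511704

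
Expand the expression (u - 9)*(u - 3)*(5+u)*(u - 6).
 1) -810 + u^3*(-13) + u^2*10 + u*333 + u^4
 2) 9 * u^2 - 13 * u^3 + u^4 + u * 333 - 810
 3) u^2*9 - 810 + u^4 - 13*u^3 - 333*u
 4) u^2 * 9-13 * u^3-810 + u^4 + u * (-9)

Expanding (u - 9)*(u - 3)*(5+u)*(u - 6):
= 9 * u^2 - 13 * u^3 + u^4 + u * 333 - 810
2) 9 * u^2 - 13 * u^3 + u^4 + u * 333 - 810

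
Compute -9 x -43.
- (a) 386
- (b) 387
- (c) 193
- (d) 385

-9 * -43 = 387
b) 387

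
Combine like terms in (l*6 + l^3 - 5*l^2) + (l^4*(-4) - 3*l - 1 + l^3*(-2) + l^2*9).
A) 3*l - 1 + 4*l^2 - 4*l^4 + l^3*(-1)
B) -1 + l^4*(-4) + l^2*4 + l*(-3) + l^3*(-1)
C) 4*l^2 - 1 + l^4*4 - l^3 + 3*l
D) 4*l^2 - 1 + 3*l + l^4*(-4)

Adding the polynomials and combining like terms:
(l*6 + l^3 - 5*l^2) + (l^4*(-4) - 3*l - 1 + l^3*(-2) + l^2*9)
= 3*l - 1 + 4*l^2 - 4*l^4 + l^3*(-1)
A) 3*l - 1 + 4*l^2 - 4*l^4 + l^3*(-1)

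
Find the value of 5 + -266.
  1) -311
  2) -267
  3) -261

5 + -266 = -261
3) -261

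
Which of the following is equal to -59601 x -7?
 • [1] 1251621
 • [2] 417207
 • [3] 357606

-59601 * -7 = 417207
2) 417207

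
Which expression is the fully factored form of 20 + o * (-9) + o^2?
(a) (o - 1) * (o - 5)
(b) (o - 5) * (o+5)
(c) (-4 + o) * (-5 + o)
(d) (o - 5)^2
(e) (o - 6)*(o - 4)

We need to factor 20 + o * (-9) + o^2.
The factored form is (-4 + o) * (-5 + o).
c) (-4 + o) * (-5 + o)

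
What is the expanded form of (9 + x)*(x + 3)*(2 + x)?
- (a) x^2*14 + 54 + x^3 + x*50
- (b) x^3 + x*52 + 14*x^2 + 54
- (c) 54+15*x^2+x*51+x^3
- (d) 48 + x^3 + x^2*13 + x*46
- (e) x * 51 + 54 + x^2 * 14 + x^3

Expanding (9 + x)*(x + 3)*(2 + x):
= x * 51 + 54 + x^2 * 14 + x^3
e) x * 51 + 54 + x^2 * 14 + x^3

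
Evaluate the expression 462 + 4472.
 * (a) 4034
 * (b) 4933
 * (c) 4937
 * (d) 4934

462 + 4472 = 4934
d) 4934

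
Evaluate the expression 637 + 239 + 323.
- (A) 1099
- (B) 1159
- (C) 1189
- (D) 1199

First: 637 + 239 = 876
Then: 876 + 323 = 1199
D) 1199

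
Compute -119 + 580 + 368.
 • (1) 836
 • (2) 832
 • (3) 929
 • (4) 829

First: -119 + 580 = 461
Then: 461 + 368 = 829
4) 829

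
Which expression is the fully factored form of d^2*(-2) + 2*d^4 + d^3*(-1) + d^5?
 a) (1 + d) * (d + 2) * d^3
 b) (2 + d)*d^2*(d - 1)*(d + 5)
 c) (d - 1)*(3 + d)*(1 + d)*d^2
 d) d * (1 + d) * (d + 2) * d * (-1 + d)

We need to factor d^2*(-2) + 2*d^4 + d^3*(-1) + d^5.
The factored form is d * (1 + d) * (d + 2) * d * (-1 + d).
d) d * (1 + d) * (d + 2) * d * (-1 + d)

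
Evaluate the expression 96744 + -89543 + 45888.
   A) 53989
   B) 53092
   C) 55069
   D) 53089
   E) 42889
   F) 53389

First: 96744 + -89543 = 7201
Then: 7201 + 45888 = 53089
D) 53089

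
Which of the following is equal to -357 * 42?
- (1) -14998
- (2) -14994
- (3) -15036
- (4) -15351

-357 * 42 = -14994
2) -14994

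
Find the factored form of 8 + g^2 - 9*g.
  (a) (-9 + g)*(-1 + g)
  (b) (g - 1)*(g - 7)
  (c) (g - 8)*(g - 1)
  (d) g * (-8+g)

We need to factor 8 + g^2 - 9*g.
The factored form is (g - 8)*(g - 1).
c) (g - 8)*(g - 1)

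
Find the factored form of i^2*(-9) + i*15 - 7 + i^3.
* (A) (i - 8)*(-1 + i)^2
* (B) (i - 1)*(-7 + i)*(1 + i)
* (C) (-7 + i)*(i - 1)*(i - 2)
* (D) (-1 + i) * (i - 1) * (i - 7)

We need to factor i^2*(-9) + i*15 - 7 + i^3.
The factored form is (-1 + i) * (i - 1) * (i - 7).
D) (-1 + i) * (i - 1) * (i - 7)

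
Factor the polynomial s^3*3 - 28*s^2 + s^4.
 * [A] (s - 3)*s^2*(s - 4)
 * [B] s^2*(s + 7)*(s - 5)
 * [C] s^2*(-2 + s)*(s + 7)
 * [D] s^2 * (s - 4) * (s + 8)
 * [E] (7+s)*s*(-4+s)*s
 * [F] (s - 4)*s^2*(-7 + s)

We need to factor s^3*3 - 28*s^2 + s^4.
The factored form is (7+s)*s*(-4+s)*s.
E) (7+s)*s*(-4+s)*s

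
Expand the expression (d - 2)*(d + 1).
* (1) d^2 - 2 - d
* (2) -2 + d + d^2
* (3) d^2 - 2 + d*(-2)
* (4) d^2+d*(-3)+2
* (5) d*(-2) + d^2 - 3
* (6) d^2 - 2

Expanding (d - 2)*(d + 1):
= d^2 - 2 - d
1) d^2 - 2 - d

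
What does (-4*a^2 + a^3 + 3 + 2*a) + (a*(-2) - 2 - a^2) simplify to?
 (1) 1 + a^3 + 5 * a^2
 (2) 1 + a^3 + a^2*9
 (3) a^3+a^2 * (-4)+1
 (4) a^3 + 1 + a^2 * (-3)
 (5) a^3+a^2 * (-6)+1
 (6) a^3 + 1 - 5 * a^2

Adding the polynomials and combining like terms:
(-4*a^2 + a^3 + 3 + 2*a) + (a*(-2) - 2 - a^2)
= a^3 + 1 - 5 * a^2
6) a^3 + 1 - 5 * a^2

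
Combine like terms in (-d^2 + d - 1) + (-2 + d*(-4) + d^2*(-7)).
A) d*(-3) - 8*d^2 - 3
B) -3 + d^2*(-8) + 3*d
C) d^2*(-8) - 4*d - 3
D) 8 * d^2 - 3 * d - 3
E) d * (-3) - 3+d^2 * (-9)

Adding the polynomials and combining like terms:
(-d^2 + d - 1) + (-2 + d*(-4) + d^2*(-7))
= d*(-3) - 8*d^2 - 3
A) d*(-3) - 8*d^2 - 3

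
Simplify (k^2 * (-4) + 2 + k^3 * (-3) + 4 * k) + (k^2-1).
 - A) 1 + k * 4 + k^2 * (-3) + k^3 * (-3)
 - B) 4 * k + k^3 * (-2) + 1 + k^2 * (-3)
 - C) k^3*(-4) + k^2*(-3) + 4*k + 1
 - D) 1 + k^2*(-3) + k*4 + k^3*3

Adding the polynomials and combining like terms:
(k^2*(-4) + 2 + k^3*(-3) + 4*k) + (k^2 - 1)
= 1 + k * 4 + k^2 * (-3) + k^3 * (-3)
A) 1 + k * 4 + k^2 * (-3) + k^3 * (-3)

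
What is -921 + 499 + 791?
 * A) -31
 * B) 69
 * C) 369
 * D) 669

First: -921 + 499 = -422
Then: -422 + 791 = 369
C) 369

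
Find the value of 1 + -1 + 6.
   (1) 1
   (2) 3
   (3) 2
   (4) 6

First: 1 + -1 = 0
Then: 0 + 6 = 6
4) 6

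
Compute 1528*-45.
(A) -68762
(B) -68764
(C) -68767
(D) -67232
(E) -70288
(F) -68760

1528 * -45 = -68760
F) -68760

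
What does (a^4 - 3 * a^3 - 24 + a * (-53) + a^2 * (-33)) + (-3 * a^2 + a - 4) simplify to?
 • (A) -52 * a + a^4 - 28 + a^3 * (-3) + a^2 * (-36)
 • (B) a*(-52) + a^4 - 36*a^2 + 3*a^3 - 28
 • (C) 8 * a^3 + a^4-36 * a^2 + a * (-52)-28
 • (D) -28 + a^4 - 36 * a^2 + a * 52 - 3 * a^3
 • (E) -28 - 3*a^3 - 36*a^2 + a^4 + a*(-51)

Adding the polynomials and combining like terms:
(a^4 - 3*a^3 - 24 + a*(-53) + a^2*(-33)) + (-3*a^2 + a - 4)
= -52 * a + a^4 - 28 + a^3 * (-3) + a^2 * (-36)
A) -52 * a + a^4 - 28 + a^3 * (-3) + a^2 * (-36)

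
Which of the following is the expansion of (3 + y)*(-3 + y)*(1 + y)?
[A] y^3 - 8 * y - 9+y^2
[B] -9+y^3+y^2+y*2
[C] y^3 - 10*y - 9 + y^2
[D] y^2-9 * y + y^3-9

Expanding (3 + y)*(-3 + y)*(1 + y):
= y^2-9 * y + y^3-9
D) y^2-9 * y + y^3-9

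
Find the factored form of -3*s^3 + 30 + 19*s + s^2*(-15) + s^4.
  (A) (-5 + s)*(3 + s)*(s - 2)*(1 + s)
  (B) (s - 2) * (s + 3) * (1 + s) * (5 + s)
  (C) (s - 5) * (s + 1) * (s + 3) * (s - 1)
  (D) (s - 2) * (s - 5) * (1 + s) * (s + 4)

We need to factor -3*s^3 + 30 + 19*s + s^2*(-15) + s^4.
The factored form is (-5 + s)*(3 + s)*(s - 2)*(1 + s).
A) (-5 + s)*(3 + s)*(s - 2)*(1 + s)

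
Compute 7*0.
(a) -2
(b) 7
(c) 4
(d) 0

7 * 0 = 0
d) 0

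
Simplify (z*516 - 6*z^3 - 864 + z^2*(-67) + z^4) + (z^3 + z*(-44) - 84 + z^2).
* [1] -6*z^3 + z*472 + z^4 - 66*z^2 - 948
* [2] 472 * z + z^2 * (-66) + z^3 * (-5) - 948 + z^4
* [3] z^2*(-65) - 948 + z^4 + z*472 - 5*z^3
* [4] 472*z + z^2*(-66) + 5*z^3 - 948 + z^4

Adding the polynomials and combining like terms:
(z*516 - 6*z^3 - 864 + z^2*(-67) + z^4) + (z^3 + z*(-44) - 84 + z^2)
= 472 * z + z^2 * (-66) + z^3 * (-5) - 948 + z^4
2) 472 * z + z^2 * (-66) + z^3 * (-5) - 948 + z^4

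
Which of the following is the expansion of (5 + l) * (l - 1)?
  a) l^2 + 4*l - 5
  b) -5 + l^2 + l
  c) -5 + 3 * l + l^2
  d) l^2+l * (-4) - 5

Expanding (5 + l) * (l - 1):
= l^2 + 4*l - 5
a) l^2 + 4*l - 5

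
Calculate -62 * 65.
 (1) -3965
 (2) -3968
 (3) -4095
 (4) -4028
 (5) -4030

-62 * 65 = -4030
5) -4030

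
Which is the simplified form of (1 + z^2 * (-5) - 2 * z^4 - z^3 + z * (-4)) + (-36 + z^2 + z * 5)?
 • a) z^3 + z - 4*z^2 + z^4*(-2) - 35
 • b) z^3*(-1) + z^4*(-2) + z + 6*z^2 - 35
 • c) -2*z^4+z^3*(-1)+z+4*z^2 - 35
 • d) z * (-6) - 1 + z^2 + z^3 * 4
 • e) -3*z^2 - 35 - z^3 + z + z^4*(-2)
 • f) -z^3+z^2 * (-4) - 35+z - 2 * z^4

Adding the polynomials and combining like terms:
(1 + z^2*(-5) - 2*z^4 - z^3 + z*(-4)) + (-36 + z^2 + z*5)
= -z^3+z^2 * (-4) - 35+z - 2 * z^4
f) -z^3+z^2 * (-4) - 35+z - 2 * z^4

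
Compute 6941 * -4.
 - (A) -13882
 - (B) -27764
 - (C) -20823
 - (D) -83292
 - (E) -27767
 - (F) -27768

6941 * -4 = -27764
B) -27764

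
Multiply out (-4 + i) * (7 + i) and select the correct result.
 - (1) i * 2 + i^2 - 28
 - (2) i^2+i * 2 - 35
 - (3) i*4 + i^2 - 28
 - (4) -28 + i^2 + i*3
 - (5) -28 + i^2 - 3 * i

Expanding (-4 + i) * (7 + i):
= -28 + i^2 + i*3
4) -28 + i^2 + i*3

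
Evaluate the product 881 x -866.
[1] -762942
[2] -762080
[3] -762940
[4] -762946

881 * -866 = -762946
4) -762946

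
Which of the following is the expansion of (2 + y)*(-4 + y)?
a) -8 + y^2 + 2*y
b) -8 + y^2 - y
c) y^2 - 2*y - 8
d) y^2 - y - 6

Expanding (2 + y)*(-4 + y):
= y^2 - 2*y - 8
c) y^2 - 2*y - 8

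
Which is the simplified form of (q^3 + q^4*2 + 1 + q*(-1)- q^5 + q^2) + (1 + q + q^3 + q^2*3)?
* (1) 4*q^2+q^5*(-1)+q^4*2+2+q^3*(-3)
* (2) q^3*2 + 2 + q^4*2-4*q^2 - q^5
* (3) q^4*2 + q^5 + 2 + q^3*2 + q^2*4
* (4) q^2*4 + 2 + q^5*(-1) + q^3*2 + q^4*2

Adding the polynomials and combining like terms:
(q^3 + q^4*2 + 1 + q*(-1) - q^5 + q^2) + (1 + q + q^3 + q^2*3)
= q^2*4 + 2 + q^5*(-1) + q^3*2 + q^4*2
4) q^2*4 + 2 + q^5*(-1) + q^3*2 + q^4*2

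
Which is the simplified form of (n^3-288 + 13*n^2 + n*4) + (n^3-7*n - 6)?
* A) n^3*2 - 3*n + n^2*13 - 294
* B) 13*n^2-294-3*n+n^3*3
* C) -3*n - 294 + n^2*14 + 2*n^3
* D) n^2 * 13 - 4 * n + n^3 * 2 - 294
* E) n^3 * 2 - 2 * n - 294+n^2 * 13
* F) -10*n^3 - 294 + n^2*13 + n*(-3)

Adding the polynomials and combining like terms:
(n^3 - 288 + 13*n^2 + n*4) + (n^3 - 7*n - 6)
= n^3*2 - 3*n + n^2*13 - 294
A) n^3*2 - 3*n + n^2*13 - 294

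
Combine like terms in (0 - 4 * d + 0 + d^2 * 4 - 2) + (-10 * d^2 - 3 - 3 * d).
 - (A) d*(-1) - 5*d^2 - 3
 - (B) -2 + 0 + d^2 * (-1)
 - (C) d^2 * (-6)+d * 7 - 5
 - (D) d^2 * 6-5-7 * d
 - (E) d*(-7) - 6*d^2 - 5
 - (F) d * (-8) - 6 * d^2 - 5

Adding the polynomials and combining like terms:
(0 - 4*d + 0 + d^2*4 - 2) + (-10*d^2 - 3 - 3*d)
= d*(-7) - 6*d^2 - 5
E) d*(-7) - 6*d^2 - 5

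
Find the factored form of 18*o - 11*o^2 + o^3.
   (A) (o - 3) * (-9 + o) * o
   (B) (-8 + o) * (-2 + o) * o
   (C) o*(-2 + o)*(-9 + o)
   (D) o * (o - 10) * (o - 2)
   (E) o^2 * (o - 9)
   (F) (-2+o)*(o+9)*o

We need to factor 18*o - 11*o^2 + o^3.
The factored form is o*(-2 + o)*(-9 + o).
C) o*(-2 + o)*(-9 + o)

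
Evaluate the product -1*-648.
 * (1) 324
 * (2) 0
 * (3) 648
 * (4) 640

-1 * -648 = 648
3) 648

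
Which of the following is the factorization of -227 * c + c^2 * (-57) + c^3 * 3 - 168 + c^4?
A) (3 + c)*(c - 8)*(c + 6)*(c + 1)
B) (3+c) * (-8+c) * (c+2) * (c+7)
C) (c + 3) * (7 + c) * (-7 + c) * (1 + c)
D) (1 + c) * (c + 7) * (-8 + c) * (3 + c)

We need to factor -227 * c + c^2 * (-57) + c^3 * 3 - 168 + c^4.
The factored form is (1 + c) * (c + 7) * (-8 + c) * (3 + c).
D) (1 + c) * (c + 7) * (-8 + c) * (3 + c)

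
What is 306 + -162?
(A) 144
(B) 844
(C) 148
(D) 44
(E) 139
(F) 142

306 + -162 = 144
A) 144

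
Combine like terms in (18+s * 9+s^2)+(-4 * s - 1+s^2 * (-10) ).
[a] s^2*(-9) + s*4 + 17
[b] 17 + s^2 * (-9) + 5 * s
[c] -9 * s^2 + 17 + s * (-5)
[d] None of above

Adding the polynomials and combining like terms:
(18 + s*9 + s^2) + (-4*s - 1 + s^2*(-10))
= 17 + s^2 * (-9) + 5 * s
b) 17 + s^2 * (-9) + 5 * s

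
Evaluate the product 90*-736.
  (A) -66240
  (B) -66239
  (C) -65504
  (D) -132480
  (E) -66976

90 * -736 = -66240
A) -66240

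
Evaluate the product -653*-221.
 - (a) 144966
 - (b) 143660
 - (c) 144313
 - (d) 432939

-653 * -221 = 144313
c) 144313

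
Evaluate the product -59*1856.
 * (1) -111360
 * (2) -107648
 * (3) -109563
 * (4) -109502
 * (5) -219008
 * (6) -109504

-59 * 1856 = -109504
6) -109504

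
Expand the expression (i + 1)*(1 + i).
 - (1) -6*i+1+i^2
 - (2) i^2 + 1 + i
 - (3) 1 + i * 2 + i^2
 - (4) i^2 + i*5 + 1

Expanding (i + 1)*(1 + i):
= 1 + i * 2 + i^2
3) 1 + i * 2 + i^2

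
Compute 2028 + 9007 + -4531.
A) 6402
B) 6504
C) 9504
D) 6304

First: 2028 + 9007 = 11035
Then: 11035 + -4531 = 6504
B) 6504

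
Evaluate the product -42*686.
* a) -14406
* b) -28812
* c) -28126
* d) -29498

-42 * 686 = -28812
b) -28812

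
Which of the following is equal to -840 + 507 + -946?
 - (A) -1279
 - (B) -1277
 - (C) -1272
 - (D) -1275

First: -840 + 507 = -333
Then: -333 + -946 = -1279
A) -1279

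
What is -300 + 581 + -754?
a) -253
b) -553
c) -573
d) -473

First: -300 + 581 = 281
Then: 281 + -754 = -473
d) -473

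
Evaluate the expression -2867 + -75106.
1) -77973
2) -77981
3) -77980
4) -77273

-2867 + -75106 = -77973
1) -77973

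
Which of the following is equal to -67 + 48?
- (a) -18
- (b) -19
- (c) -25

-67 + 48 = -19
b) -19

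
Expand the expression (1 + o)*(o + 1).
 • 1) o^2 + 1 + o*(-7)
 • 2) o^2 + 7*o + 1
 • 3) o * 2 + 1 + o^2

Expanding (1 + o)*(o + 1):
= o * 2 + 1 + o^2
3) o * 2 + 1 + o^2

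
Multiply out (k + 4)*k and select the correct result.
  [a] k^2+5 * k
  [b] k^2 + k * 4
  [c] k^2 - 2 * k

Expanding (k + 4)*k:
= k^2 + k * 4
b) k^2 + k * 4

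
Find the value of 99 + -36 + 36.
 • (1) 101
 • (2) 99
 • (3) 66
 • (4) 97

First: 99 + -36 = 63
Then: 63 + 36 = 99
2) 99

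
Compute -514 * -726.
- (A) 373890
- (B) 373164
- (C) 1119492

-514 * -726 = 373164
B) 373164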